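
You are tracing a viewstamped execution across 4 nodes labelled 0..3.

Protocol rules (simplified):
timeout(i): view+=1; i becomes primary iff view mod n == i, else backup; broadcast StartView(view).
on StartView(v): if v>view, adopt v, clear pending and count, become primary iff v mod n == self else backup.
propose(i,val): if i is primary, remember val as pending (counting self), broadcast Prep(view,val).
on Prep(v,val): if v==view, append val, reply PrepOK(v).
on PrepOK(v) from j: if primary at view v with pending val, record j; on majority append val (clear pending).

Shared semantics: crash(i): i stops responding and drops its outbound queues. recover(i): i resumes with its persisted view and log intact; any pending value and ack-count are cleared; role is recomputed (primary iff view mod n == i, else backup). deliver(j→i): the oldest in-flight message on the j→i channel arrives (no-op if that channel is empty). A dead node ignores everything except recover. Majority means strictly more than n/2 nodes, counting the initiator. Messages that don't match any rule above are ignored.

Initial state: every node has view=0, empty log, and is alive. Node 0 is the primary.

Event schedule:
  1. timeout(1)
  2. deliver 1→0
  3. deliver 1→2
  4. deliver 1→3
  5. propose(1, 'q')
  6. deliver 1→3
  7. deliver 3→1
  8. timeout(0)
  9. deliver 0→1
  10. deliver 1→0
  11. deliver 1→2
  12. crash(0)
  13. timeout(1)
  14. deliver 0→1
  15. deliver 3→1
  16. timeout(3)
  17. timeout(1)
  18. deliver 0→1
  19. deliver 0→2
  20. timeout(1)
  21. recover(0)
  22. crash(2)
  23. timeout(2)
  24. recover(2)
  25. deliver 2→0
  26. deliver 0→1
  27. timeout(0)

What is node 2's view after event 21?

after 1 — timeout(1): n1:prim/v1/[-]
after 2 — deliver 1→0: n0:back/v1/[-]
after 3 — deliver 1→2: n2:back/v1/[-]
after 4 — deliver 1→3: n3:back/v1/[-]
after 5 — propose(1,'q'): ·
after 6 — deliver 1→3: n3:back/v1/[q]
after 7 — deliver 3→1: ·
after 8 — timeout(0): n0:back/v2/[-]
after 9 — deliver 0→1: n1:back/v2/[-]
after 10 — deliver 1→0: ·
after 11 — deliver 1→2: n2:back/v1/[q]
after 12 — crash(0): n0:✗back/v2/[-]
after 13 — timeout(1): n1:back/v3/[-]
after 14 — deliver 0→1: ·
after 15 — deliver 3→1: ·
after 16 — timeout(3): n3:back/v2/[q]
after 17 — timeout(1): n1:back/v4/[-]
after 18 — deliver 0→1: ·
after 19 — deliver 0→2: ·
after 20 — timeout(1): n1:prim/v5/[-]
after 21 — recover(0): n0:back/v2/[-]

1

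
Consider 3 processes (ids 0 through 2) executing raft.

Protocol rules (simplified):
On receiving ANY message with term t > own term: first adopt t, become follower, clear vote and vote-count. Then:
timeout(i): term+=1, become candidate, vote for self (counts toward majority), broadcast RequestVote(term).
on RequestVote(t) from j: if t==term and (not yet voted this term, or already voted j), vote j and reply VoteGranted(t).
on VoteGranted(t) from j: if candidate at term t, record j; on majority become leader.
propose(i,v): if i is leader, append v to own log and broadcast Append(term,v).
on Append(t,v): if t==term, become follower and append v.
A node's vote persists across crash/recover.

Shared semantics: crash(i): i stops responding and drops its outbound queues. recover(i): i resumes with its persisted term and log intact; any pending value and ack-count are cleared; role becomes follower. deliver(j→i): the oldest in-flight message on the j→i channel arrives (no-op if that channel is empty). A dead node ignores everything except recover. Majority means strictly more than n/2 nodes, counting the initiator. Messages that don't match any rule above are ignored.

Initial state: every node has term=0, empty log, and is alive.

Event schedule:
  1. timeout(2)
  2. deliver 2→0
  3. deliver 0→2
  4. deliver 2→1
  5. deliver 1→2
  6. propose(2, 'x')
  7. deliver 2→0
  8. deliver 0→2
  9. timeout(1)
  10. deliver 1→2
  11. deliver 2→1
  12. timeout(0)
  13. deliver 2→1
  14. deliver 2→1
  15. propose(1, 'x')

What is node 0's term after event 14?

after 1 — timeout(2): n2:cand/t1/[-]
after 2 — deliver 2→0: n0:foll/t1/[-]
after 3 — deliver 0→2: n2:lead/t1/[-]
after 4 — deliver 2→1: n1:foll/t1/[-]
after 5 — deliver 1→2: ·
after 6 — propose(2,'x'): n2:lead/t1/[x]
after 7 — deliver 2→0: n0:foll/t1/[x]
after 8 — deliver 0→2: ·
after 9 — timeout(1): n1:cand/t2/[-]
after 10 — deliver 1→2: n2:foll/t2/[x]
after 11 — deliver 2→1: ·
after 12 — timeout(0): n0:cand/t2/[x]
after 13 — deliver 2→1: n1:lead/t2/[-]
after 14 — deliver 2→1: ·

2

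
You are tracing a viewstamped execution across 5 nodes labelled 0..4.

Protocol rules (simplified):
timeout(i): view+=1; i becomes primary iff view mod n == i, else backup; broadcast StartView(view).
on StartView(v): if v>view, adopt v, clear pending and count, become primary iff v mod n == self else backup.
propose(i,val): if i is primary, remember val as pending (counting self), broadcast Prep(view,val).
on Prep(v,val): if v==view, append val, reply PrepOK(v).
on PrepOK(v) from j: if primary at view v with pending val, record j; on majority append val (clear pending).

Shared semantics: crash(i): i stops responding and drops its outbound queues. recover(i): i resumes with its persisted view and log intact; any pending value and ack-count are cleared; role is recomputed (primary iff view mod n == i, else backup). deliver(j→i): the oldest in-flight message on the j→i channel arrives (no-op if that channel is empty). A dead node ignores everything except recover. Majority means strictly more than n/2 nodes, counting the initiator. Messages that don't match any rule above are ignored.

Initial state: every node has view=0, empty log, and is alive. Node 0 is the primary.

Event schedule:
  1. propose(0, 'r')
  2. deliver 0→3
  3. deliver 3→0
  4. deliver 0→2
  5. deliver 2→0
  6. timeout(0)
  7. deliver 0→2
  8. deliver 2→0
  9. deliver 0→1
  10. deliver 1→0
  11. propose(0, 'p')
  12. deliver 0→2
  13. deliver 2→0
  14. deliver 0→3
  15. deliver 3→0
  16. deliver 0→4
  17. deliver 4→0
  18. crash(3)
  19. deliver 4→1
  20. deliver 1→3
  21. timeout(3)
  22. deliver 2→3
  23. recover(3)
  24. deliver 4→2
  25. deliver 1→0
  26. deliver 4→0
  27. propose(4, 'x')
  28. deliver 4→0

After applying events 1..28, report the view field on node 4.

0

e1 propose(0,'r'): ·
e2 deliver 0→3: 3[back,v=0,r]
e3 deliver 3→0: ·
e4 deliver 0→2: 2[back,v=0,r]
e5 deliver 2→0: 0[prim,v=0,r]
e6 timeout(0): 0[back,v=1,r]
e7 deliver 0→2: 2[back,v=1,r]
e8 deliver 2→0: ·
e9 deliver 0→1: 1[back,v=0,r]
e10 deliver 1→0: ·
e11 propose(0,'p'): ·
e12 deliver 0→2: ·
e13 deliver 2→0: ·
e14 deliver 0→3: 3[back,v=1,r]
e15 deliver 3→0: ·
e16 deliver 0→4: 4[back,v=0,r]
e17 deliver 4→0: ·
e18 crash(3): 3[✗back,v=1,r]
e19 deliver 4→1: ·
e20 deliver 1→3: ·
e21 timeout(3): ·
e22 deliver 2→3: ·
e23 recover(3): 3[back,v=1,r]
e24 deliver 4→2: ·
e25 deliver 1→0: ·
e26 deliver 4→0: ·
e27 propose(4,'x'): ·
e28 deliver 4→0: ·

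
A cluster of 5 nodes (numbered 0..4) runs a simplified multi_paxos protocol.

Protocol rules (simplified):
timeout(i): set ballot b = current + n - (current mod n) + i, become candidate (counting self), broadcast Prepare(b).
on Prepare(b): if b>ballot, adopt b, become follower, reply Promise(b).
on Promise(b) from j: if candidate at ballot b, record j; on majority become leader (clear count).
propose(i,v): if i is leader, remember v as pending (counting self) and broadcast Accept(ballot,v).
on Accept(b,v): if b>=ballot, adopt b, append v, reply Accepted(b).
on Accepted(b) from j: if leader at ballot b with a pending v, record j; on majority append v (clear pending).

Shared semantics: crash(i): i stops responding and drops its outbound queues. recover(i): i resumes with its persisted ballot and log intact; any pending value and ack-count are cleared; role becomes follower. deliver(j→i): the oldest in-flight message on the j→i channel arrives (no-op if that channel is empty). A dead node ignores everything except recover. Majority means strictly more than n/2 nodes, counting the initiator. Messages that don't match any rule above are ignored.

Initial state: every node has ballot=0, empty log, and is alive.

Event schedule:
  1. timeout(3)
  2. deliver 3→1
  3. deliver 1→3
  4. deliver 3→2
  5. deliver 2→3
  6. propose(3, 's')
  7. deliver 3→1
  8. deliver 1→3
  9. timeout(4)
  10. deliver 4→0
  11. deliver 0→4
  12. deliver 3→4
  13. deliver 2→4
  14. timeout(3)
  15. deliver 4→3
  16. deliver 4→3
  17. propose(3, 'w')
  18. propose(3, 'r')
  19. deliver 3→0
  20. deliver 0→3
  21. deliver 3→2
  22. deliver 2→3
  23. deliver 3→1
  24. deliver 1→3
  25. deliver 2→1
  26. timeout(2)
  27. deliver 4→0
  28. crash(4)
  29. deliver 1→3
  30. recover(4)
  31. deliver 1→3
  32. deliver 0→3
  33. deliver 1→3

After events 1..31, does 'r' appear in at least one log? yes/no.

no

after 1 — timeout(3): n3:cand/b8/[-]
after 2 — deliver 3→1: n1:foll/b8/[-]
after 3 — deliver 1→3: ·
after 4 — deliver 3→2: n2:foll/b8/[-]
after 5 — deliver 2→3: n3:lead/b8/[-]
after 6 — propose(3,'s'): ·
after 7 — deliver 3→1: n1:foll/b8/[s]
after 8 — deliver 1→3: ·
after 9 — timeout(4): n4:cand/b9/[-]
after 10 — deliver 4→0: n0:foll/b9/[-]
after 11 — deliver 0→4: ·
after 12 — deliver 3→4: ·
after 13 — deliver 2→4: ·
after 14 — timeout(3): n3:cand/b13/[-]
after 15 — deliver 4→3: ·
after 16 — deliver 4→3: ·
after 17 — propose(3,'w'): ·
after 18 — propose(3,'r'): ·
after 19 — deliver 3→0: ·
after 20 — deliver 0→3: ·
after 21 — deliver 3→2: n2:foll/b8/[s]
after 22 — deliver 2→3: ·
after 23 — deliver 3→1: n1:foll/b13/[s]
after 24 — deliver 1→3: ·
after 25 — deliver 2→1: ·
after 26 — timeout(2): n2:cand/b12/[s]
after 27 — deliver 4→0: ·
after 28 — crash(4): n4:✗cand/b9/[-]
after 29 — deliver 1→3: ·
after 30 — recover(4): n4:foll/b9/[-]
after 31 — deliver 1→3: ·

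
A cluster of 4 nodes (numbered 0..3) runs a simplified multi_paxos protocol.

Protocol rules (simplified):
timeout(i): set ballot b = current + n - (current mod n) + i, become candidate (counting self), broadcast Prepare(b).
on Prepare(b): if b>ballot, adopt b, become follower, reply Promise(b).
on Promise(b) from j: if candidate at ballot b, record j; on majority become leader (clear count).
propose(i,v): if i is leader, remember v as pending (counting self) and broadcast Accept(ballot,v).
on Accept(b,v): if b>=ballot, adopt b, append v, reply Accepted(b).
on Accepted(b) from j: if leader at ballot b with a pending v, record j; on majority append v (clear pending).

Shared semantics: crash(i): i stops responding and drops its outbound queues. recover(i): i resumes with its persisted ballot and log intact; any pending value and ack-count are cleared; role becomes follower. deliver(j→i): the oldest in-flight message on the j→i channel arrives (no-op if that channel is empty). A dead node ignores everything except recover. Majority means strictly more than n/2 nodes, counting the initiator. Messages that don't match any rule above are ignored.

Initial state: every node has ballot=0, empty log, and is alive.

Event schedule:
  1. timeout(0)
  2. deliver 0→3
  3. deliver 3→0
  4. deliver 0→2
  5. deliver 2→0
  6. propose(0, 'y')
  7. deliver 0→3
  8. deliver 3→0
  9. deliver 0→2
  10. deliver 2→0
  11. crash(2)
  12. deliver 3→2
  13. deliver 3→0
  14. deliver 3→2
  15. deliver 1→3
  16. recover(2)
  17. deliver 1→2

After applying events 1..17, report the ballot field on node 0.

4

step 1 timeout(0): 0={cand,b=4,log=-}
step 2 deliver 0→3: 3={foll,b=4,log=-}
step 3 deliver 3→0: —
step 4 deliver 0→2: 2={foll,b=4,log=-}
step 5 deliver 2→0: 0={lead,b=4,log=-}
step 6 propose(0,'y'): —
step 7 deliver 0→3: 3={foll,b=4,log=y}
step 8 deliver 3→0: —
step 9 deliver 0→2: 2={foll,b=4,log=y}
step 10 deliver 2→0: 0={lead,b=4,log=y}
step 11 crash(2): 2={✗foll,b=4,log=y}
step 12 deliver 3→2: —
step 13 deliver 3→0: —
step 14 deliver 3→2: —
step 15 deliver 1→3: —
step 16 recover(2): 2={foll,b=4,log=y}
step 17 deliver 1→2: —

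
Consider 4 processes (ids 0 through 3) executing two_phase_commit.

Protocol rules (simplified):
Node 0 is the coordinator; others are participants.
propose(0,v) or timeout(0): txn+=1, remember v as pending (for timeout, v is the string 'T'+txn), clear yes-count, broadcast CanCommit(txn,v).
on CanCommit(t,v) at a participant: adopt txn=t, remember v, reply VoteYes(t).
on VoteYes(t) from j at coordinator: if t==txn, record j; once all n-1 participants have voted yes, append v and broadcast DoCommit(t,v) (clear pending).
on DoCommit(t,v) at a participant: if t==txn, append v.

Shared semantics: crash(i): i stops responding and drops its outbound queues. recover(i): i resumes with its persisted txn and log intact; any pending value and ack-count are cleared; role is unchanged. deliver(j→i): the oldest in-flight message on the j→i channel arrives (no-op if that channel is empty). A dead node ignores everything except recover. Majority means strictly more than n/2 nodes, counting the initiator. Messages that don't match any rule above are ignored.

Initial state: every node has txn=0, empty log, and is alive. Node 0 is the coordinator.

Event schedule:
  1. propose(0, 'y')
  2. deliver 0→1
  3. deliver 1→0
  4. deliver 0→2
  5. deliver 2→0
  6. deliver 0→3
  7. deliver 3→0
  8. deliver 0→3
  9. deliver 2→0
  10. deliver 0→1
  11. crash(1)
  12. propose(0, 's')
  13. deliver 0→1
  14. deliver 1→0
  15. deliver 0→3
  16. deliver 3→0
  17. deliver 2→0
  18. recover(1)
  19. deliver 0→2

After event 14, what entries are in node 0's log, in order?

y

e1 propose(0,'y'): 0[coor,t=1,-]
e2 deliver 0→1: 1[part,t=1,-]
e3 deliver 1→0: ·
e4 deliver 0→2: 2[part,t=1,-]
e5 deliver 2→0: ·
e6 deliver 0→3: 3[part,t=1,-]
e7 deliver 3→0: 0[coor,t=1,y]
e8 deliver 0→3: 3[part,t=1,y]
e9 deliver 2→0: ·
e10 deliver 0→1: 1[part,t=1,y]
e11 crash(1): 1[✗part,t=1,y]
e12 propose(0,'s'): 0[coor,t=2,y]
e13 deliver 0→1: ·
e14 deliver 1→0: ·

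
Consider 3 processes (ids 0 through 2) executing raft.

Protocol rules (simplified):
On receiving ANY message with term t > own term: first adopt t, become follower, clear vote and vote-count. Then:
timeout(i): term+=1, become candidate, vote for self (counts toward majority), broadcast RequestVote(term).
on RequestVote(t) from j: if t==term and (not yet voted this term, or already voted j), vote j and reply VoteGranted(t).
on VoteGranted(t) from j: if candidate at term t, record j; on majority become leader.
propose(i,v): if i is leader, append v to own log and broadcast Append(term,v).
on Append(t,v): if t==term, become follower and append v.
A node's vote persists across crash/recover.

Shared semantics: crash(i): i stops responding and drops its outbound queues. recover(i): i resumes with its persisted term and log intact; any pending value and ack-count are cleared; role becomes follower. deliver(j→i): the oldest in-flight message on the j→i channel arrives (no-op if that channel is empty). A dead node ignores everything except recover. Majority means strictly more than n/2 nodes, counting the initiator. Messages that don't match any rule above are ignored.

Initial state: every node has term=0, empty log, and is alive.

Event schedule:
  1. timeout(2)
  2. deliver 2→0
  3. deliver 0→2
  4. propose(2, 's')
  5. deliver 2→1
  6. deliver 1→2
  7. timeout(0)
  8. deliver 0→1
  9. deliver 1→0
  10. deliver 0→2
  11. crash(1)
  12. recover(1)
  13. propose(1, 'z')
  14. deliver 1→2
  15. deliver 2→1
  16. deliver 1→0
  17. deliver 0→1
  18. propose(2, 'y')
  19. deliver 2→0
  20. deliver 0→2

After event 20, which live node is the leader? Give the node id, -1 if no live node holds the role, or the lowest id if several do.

0

1. timeout(2):  <2:cand t1 ->
2. deliver 2→0:  <0:foll t1 ->
3. deliver 0→2:  <2:lead t1 ->
4. propose(2,'s'):  <2:lead t1 s>
5. deliver 2→1:  <1:foll t1 ->
6. deliver 1→2:  nop
7. timeout(0):  <0:cand t2 ->
8. deliver 0→1:  <1:foll t2 ->
9. deliver 1→0:  <0:lead t2 ->
10. deliver 0→2:  <2:foll t2 s>
11. crash(1):  <1:✗foll t2 ->
12. recover(1):  <1:foll t2 ->
13. propose(1,'z'):  nop
14. deliver 1→2:  nop
15. deliver 2→1:  nop
16. deliver 1→0:  nop
17. deliver 0→1:  nop
18. propose(2,'y'):  nop
19. deliver 2→0:  nop
20. deliver 0→2:  nop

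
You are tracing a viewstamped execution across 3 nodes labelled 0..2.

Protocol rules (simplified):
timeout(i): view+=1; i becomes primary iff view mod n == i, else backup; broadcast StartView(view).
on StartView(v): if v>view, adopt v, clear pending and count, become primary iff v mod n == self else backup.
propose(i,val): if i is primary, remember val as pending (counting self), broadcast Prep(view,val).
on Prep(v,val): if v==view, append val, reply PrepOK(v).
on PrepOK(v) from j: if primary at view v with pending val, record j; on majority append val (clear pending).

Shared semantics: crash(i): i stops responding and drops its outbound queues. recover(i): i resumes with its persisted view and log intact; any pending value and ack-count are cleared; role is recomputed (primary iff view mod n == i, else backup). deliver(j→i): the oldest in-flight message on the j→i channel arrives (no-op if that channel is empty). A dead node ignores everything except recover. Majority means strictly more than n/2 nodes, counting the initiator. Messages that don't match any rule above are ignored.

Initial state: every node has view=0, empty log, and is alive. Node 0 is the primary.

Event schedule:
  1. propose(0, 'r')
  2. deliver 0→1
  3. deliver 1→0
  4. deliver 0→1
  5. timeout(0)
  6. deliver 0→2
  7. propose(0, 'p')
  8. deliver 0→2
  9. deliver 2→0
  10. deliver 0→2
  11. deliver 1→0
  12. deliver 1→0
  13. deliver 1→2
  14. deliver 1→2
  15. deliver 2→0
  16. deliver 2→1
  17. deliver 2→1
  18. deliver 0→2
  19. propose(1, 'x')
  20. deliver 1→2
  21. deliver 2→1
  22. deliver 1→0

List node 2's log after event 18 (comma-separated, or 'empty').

e1 propose(0,'r'): ·
e2 deliver 0→1: 1[back,v=0,r]
e3 deliver 1→0: 0[prim,v=0,r]
e4 deliver 0→1: ·
e5 timeout(0): 0[back,v=1,r]
e6 deliver 0→2: 2[back,v=0,r]
e7 propose(0,'p'): ·
e8 deliver 0→2: 2[back,v=1,r]
e9 deliver 2→0: ·
e10 deliver 0→2: ·
e11 deliver 1→0: ·
e12 deliver 1→0: ·
e13 deliver 1→2: ·
e14 deliver 1→2: ·
e15 deliver 2→0: ·
e16 deliver 2→1: ·
e17 deliver 2→1: ·
e18 deliver 0→2: ·

r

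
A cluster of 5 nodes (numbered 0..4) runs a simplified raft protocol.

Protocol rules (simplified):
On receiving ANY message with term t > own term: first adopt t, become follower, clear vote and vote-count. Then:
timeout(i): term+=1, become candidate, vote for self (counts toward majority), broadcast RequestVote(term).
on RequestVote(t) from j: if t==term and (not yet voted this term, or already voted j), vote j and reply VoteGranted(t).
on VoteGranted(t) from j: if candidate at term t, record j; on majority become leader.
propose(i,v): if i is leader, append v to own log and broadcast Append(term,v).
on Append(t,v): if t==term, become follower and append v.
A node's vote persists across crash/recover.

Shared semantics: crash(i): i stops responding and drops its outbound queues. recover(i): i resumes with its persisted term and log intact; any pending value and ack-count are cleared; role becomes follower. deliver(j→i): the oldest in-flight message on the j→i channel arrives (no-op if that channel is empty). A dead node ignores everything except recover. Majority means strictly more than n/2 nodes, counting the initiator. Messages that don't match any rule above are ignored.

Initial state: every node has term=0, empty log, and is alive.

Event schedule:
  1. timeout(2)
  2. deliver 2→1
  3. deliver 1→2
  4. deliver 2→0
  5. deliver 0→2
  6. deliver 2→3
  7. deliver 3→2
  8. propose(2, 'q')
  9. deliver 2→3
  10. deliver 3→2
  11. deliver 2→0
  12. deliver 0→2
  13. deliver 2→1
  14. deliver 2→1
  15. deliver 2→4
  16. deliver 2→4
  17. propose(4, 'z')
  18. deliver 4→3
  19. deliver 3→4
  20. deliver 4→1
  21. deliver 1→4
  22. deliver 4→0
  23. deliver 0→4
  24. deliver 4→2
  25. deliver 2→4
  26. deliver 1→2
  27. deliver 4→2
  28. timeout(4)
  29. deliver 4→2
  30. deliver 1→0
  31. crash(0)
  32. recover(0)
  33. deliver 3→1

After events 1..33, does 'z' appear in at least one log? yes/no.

no

after 1 — timeout(2): n2:cand/t1/[-]
after 2 — deliver 2→1: n1:foll/t1/[-]
after 3 — deliver 1→2: ·
after 4 — deliver 2→0: n0:foll/t1/[-]
after 5 — deliver 0→2: n2:lead/t1/[-]
after 6 — deliver 2→3: n3:foll/t1/[-]
after 7 — deliver 3→2: ·
after 8 — propose(2,'q'): n2:lead/t1/[q]
after 9 — deliver 2→3: n3:foll/t1/[q]
after 10 — deliver 3→2: ·
after 11 — deliver 2→0: n0:foll/t1/[q]
after 12 — deliver 0→2: ·
after 13 — deliver 2→1: n1:foll/t1/[q]
after 14 — deliver 2→1: ·
after 15 — deliver 2→4: n4:foll/t1/[-]
after 16 — deliver 2→4: n4:foll/t1/[q]
after 17 — propose(4,'z'): ·
after 18 — deliver 4→3: ·
after 19 — deliver 3→4: ·
after 20 — deliver 4→1: ·
after 21 — deliver 1→4: ·
after 22 — deliver 4→0: ·
after 23 — deliver 0→4: ·
after 24 — deliver 4→2: ·
after 25 — deliver 2→4: ·
after 26 — deliver 1→2: ·
after 27 — deliver 4→2: ·
after 28 — timeout(4): n4:cand/t2/[q]
after 29 — deliver 4→2: n2:foll/t2/[q]
after 30 — deliver 1→0: ·
after 31 — crash(0): n0:✗foll/t1/[q]
after 32 — recover(0): n0:foll/t1/[q]
after 33 — deliver 3→1: ·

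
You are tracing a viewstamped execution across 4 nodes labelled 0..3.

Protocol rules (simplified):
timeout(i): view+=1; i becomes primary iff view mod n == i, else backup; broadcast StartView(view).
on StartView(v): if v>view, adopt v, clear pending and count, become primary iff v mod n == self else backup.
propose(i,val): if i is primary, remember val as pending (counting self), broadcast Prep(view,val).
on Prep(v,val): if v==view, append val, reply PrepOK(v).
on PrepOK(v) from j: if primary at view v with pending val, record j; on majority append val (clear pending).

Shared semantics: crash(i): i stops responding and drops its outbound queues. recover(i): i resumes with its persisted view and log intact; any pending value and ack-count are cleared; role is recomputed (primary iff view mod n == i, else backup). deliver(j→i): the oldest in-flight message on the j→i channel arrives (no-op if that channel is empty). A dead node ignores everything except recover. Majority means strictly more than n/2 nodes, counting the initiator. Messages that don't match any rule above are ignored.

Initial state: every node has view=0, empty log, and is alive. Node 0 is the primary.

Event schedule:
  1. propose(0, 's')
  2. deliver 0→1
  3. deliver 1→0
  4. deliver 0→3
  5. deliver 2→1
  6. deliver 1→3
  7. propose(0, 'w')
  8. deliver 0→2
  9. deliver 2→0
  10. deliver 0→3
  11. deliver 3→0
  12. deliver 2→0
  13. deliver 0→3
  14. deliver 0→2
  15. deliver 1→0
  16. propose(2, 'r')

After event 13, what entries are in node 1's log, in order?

s

1. propose(0,'s'):  nop
2. deliver 0→1:  <1:back v0 s>
3. deliver 1→0:  nop
4. deliver 0→3:  <3:back v0 s>
5. deliver 2→1:  nop
6. deliver 1→3:  nop
7. propose(0,'w'):  nop
8. deliver 0→2:  <2:back v0 s>
9. deliver 2→0:  nop
10. deliver 0→3:  <3:back v0 s,w>
11. deliver 3→0:  <0:prim v0 w>
12. deliver 2→0:  nop
13. deliver 0→3:  nop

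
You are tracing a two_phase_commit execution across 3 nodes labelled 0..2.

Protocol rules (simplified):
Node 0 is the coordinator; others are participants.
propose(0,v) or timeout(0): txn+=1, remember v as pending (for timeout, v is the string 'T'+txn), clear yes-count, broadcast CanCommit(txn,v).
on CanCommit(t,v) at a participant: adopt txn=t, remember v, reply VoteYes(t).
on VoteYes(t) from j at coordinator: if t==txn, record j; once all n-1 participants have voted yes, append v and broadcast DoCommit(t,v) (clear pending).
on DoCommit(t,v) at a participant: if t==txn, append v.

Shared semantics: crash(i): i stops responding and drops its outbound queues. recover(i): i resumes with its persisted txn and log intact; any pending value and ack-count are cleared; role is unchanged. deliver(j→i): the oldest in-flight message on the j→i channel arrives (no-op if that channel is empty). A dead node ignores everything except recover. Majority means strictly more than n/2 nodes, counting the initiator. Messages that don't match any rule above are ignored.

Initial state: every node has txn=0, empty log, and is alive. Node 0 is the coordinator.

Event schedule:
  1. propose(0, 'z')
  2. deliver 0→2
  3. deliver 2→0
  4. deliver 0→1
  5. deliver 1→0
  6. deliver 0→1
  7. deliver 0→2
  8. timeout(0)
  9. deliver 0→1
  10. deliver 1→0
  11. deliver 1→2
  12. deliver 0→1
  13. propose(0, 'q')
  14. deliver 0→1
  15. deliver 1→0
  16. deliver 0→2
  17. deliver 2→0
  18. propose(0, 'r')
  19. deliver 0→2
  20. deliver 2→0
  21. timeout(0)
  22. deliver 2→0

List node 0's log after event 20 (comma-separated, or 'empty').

after 1 — propose(0,'z'): n0:coor/t1/[-]
after 2 — deliver 0→2: n2:part/t1/[-]
after 3 — deliver 2→0: ·
after 4 — deliver 0→1: n1:part/t1/[-]
after 5 — deliver 1→0: n0:coor/t1/[z]
after 6 — deliver 0→1: n1:part/t1/[z]
after 7 — deliver 0→2: n2:part/t1/[z]
after 8 — timeout(0): n0:coor/t2/[z]
after 9 — deliver 0→1: n1:part/t2/[z]
after 10 — deliver 1→0: ·
after 11 — deliver 1→2: ·
after 12 — deliver 0→1: ·
after 13 — propose(0,'q'): n0:coor/t3/[z]
after 14 — deliver 0→1: n1:part/t3/[z]
after 15 — deliver 1→0: ·
after 16 — deliver 0→2: n2:part/t2/[z]
after 17 — deliver 2→0: ·
after 18 — propose(0,'r'): n0:coor/t4/[z]
after 19 — deliver 0→2: n2:part/t3/[z]
after 20 — deliver 2→0: ·

z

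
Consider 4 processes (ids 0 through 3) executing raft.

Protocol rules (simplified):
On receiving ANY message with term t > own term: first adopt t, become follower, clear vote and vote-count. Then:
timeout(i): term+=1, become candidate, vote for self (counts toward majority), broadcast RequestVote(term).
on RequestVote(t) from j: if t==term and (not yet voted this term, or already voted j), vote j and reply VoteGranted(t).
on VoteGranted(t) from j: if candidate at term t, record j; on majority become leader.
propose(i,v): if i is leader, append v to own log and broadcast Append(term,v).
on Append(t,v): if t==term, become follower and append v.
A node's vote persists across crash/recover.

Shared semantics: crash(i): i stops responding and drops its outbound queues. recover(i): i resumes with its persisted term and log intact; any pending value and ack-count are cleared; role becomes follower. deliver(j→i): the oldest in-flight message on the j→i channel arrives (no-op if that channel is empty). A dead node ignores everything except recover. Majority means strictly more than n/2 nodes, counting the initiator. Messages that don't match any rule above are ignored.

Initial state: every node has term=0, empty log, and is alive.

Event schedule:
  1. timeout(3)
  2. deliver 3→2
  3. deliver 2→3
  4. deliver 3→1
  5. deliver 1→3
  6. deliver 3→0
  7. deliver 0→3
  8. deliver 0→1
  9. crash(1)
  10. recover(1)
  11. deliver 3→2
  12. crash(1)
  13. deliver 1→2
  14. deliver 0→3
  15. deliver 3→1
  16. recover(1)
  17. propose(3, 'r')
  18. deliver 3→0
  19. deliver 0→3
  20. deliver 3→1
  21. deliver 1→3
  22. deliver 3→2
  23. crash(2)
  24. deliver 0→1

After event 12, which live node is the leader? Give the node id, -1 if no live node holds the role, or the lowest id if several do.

3

e1 timeout(3): 3[cand,t=1,-]
e2 deliver 3→2: 2[foll,t=1,-]
e3 deliver 2→3: ·
e4 deliver 3→1: 1[foll,t=1,-]
e5 deliver 1→3: 3[lead,t=1,-]
e6 deliver 3→0: 0[foll,t=1,-]
e7 deliver 0→3: ·
e8 deliver 0→1: ·
e9 crash(1): 1[✗foll,t=1,-]
e10 recover(1): 1[foll,t=1,-]
e11 deliver 3→2: ·
e12 crash(1): 1[✗foll,t=1,-]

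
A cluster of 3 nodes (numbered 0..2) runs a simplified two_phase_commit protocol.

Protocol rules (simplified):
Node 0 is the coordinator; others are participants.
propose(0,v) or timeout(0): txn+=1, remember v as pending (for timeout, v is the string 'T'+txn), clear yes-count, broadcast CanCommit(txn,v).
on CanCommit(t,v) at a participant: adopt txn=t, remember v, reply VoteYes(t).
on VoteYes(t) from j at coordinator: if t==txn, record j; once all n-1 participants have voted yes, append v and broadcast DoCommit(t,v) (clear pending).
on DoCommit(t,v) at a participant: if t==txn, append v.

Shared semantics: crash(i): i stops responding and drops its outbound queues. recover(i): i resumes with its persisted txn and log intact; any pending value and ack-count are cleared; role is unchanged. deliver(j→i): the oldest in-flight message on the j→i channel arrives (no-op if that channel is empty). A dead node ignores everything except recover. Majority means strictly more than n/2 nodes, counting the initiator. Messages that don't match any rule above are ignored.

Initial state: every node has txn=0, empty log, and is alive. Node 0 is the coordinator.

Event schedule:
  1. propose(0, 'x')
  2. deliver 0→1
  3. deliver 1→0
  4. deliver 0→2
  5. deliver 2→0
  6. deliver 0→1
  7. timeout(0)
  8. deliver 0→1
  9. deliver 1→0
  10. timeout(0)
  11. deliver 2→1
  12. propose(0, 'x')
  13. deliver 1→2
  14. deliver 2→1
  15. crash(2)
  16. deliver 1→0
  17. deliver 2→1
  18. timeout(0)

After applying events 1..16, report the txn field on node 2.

1

step 1 propose(0,'x'): 0={coor,t=1,log=-}
step 2 deliver 0→1: 1={part,t=1,log=-}
step 3 deliver 1→0: —
step 4 deliver 0→2: 2={part,t=1,log=-}
step 5 deliver 2→0: 0={coor,t=1,log=x}
step 6 deliver 0→1: 1={part,t=1,log=x}
step 7 timeout(0): 0={coor,t=2,log=x}
step 8 deliver 0→1: 1={part,t=2,log=x}
step 9 deliver 1→0: —
step 10 timeout(0): 0={coor,t=3,log=x}
step 11 deliver 2→1: —
step 12 propose(0,'x'): 0={coor,t=4,log=x}
step 13 deliver 1→2: —
step 14 deliver 2→1: —
step 15 crash(2): 2={✗part,t=1,log=-}
step 16 deliver 1→0: —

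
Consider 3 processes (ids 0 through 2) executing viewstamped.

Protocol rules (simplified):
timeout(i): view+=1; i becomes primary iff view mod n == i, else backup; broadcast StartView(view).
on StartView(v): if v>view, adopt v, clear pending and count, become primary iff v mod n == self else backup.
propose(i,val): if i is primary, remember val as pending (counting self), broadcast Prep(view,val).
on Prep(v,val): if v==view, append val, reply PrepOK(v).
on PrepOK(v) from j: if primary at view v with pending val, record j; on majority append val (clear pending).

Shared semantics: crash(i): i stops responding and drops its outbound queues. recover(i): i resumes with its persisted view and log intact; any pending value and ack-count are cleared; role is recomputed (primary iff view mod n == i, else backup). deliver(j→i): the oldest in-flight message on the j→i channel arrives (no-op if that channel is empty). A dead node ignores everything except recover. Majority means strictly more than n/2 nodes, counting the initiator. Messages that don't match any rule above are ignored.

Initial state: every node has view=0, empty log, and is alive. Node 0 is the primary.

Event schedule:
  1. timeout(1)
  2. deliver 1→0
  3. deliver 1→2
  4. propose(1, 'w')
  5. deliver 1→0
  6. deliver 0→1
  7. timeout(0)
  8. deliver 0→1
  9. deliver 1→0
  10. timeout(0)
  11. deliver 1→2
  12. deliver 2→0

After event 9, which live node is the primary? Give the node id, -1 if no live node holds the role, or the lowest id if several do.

-1

1. timeout(1):  <1:prim v1 ->
2. deliver 1→0:  <0:back v1 ->
3. deliver 1→2:  <2:back v1 ->
4. propose(1,'w'):  nop
5. deliver 1→0:  <0:back v1 w>
6. deliver 0→1:  <1:prim v1 w>
7. timeout(0):  <0:back v2 w>
8. deliver 0→1:  <1:back v2 w>
9. deliver 1→0:  nop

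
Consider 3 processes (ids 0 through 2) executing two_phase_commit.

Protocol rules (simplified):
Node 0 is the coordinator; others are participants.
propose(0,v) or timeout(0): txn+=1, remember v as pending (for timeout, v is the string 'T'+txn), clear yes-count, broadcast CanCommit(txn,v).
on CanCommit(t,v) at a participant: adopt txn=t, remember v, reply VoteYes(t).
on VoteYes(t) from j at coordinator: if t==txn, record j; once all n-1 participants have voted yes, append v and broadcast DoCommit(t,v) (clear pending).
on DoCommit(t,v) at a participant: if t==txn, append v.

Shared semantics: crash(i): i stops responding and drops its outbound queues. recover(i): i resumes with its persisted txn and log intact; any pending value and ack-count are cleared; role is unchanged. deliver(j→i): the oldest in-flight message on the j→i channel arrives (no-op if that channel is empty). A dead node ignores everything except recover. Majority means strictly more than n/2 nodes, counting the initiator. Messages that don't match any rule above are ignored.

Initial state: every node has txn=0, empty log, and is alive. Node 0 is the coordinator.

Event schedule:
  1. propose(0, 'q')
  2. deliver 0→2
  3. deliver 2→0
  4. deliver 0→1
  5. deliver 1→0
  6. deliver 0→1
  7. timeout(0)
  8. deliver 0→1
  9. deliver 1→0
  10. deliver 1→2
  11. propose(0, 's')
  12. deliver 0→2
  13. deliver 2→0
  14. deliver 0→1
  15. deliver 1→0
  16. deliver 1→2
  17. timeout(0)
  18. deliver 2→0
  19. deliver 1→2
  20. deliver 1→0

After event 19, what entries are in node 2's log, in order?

step 1 propose(0,'q'): 0={coor,t=1,log=-}
step 2 deliver 0→2: 2={part,t=1,log=-}
step 3 deliver 2→0: —
step 4 deliver 0→1: 1={part,t=1,log=-}
step 5 deliver 1→0: 0={coor,t=1,log=q}
step 6 deliver 0→1: 1={part,t=1,log=q}
step 7 timeout(0): 0={coor,t=2,log=q}
step 8 deliver 0→1: 1={part,t=2,log=q}
step 9 deliver 1→0: —
step 10 deliver 1→2: —
step 11 propose(0,'s'): 0={coor,t=3,log=q}
step 12 deliver 0→2: 2={part,t=1,log=q}
step 13 deliver 2→0: —
step 14 deliver 0→1: 1={part,t=3,log=q}
step 15 deliver 1→0: —
step 16 deliver 1→2: —
step 17 timeout(0): 0={coor,t=4,log=q}
step 18 deliver 2→0: —
step 19 deliver 1→2: —

q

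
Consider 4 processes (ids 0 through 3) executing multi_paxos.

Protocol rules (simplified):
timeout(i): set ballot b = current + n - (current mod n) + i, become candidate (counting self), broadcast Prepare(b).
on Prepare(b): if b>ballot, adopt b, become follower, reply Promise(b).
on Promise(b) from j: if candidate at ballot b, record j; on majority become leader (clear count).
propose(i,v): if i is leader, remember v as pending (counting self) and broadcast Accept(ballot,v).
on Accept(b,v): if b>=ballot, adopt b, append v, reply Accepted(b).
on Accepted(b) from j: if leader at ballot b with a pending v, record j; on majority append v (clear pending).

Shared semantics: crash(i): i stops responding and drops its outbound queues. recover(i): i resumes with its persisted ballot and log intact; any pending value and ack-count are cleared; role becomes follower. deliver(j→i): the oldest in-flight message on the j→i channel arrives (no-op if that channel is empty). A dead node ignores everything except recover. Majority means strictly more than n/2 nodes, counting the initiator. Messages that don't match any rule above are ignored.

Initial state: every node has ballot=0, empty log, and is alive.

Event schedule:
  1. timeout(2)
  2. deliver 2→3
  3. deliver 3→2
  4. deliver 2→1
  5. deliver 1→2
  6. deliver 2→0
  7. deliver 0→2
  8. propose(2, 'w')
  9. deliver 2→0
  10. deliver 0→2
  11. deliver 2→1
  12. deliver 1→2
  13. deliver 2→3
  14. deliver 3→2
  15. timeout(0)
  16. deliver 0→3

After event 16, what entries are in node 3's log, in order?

[1] timeout(2) → N2(cand b6 [-])
[2] deliver 2→3 → N3(foll b6 [-])
[3] deliver 3→2 → ∅
[4] deliver 2→1 → N1(foll b6 [-])
[5] deliver 1→2 → N2(lead b6 [-])
[6] deliver 2→0 → N0(foll b6 [-])
[7] deliver 0→2 → ∅
[8] propose(2,'w') → ∅
[9] deliver 2→0 → N0(foll b6 [w])
[10] deliver 0→2 → ∅
[11] deliver 2→1 → N1(foll b6 [w])
[12] deliver 1→2 → N2(lead b6 [w])
[13] deliver 2→3 → N3(foll b6 [w])
[14] deliver 3→2 → ∅
[15] timeout(0) → N0(cand b8 [w])
[16] deliver 0→3 → N3(foll b8 [w])

w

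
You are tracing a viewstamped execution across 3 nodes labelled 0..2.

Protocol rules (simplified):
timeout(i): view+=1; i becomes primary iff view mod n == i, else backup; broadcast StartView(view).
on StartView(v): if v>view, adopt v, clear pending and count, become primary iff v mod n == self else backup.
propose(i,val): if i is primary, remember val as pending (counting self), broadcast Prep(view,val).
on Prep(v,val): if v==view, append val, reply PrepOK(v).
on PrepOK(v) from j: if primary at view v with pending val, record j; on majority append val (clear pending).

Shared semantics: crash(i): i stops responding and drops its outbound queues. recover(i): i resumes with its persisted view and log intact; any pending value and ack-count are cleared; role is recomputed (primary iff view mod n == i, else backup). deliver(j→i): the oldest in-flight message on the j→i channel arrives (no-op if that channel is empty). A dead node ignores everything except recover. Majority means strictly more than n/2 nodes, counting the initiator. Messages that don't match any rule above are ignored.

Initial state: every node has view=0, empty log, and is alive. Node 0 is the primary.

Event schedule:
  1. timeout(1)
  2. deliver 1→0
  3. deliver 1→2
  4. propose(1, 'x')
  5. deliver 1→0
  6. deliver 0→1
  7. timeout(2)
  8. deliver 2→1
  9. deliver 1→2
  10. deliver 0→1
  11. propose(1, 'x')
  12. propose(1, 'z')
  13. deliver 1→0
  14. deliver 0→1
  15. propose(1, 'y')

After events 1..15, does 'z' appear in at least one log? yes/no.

[1] timeout(1) → N1(prim v1 [-])
[2] deliver 1→0 → N0(back v1 [-])
[3] deliver 1→2 → N2(back v1 [-])
[4] propose(1,'x') → ∅
[5] deliver 1→0 → N0(back v1 [x])
[6] deliver 0→1 → N1(prim v1 [x])
[7] timeout(2) → N2(prim v2 [-])
[8] deliver 2→1 → N1(back v2 [x])
[9] deliver 1→2 → ∅
[10] deliver 0→1 → ∅
[11] propose(1,'x') → ∅
[12] propose(1,'z') → ∅
[13] deliver 1→0 → ∅
[14] deliver 0→1 → ∅
[15] propose(1,'y') → ∅

no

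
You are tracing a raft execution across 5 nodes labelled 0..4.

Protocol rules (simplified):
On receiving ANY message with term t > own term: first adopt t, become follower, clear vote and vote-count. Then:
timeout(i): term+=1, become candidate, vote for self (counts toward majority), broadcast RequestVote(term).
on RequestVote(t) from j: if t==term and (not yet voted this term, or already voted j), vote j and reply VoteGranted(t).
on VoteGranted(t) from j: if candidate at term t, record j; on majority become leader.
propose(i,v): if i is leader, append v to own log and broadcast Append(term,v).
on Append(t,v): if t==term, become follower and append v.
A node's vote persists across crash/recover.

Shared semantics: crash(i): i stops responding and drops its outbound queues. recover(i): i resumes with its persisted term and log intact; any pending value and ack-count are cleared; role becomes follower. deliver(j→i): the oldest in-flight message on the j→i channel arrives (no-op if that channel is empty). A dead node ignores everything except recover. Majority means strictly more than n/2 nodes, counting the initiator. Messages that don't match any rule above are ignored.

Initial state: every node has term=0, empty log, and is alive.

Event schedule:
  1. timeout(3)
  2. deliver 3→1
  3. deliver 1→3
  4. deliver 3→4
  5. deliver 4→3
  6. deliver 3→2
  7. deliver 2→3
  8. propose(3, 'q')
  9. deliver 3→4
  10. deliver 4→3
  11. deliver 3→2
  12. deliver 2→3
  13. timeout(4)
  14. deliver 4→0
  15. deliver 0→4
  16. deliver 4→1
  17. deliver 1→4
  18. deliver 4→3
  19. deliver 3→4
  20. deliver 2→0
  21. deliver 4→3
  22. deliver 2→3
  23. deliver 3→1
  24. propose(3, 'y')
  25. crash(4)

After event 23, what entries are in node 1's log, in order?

after 1 — timeout(3): n3:cand/t1/[-]
after 2 — deliver 3→1: n1:foll/t1/[-]
after 3 — deliver 1→3: ·
after 4 — deliver 3→4: n4:foll/t1/[-]
after 5 — deliver 4→3: n3:lead/t1/[-]
after 6 — deliver 3→2: n2:foll/t1/[-]
after 7 — deliver 2→3: ·
after 8 — propose(3,'q'): n3:lead/t1/[q]
after 9 — deliver 3→4: n4:foll/t1/[q]
after 10 — deliver 4→3: ·
after 11 — deliver 3→2: n2:foll/t1/[q]
after 12 — deliver 2→3: ·
after 13 — timeout(4): n4:cand/t2/[q]
after 14 — deliver 4→0: n0:foll/t2/[-]
after 15 — deliver 0→4: ·
after 16 — deliver 4→1: n1:foll/t2/[-]
after 17 — deliver 1→4: n4:lead/t2/[q]
after 18 — deliver 4→3: n3:foll/t2/[q]
after 19 — deliver 3→4: ·
after 20 — deliver 2→0: ·
after 21 — deliver 4→3: ·
after 22 — deliver 2→3: ·
after 23 — deliver 3→1: ·

empty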